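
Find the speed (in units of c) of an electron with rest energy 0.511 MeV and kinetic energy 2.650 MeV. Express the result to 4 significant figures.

0.9868c

γ = 1 + K/(mc²) = 1 + 2.650/0.511 = 6.1859.
β = √(1 − 1/γ²) = √(1 − 0.0261333) = √0.9738667 = 0.9868.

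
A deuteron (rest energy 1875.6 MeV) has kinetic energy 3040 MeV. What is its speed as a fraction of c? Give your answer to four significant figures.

K = (γ−1)mc², so γ = 1 + 3040/1875.6 = 2.6208.
Then v/c = √(1 − γ⁻²) = √(1 − 0.14559) = √0.85441 = 0.9243.

0.9243c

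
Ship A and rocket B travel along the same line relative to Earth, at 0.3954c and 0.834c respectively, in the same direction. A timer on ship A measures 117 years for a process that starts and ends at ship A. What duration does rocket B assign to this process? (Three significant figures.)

Transform ship A's velocity into rocket B's frame: (0.3954 − 0.834)/(1 − 0.3954·0.834) = −0.4386/0.6702364, so the relative speed is 0.6544c.
At |u| = 0.6544c, γ = (1 − 0.428239)^(−1/2) = 1.3225.
Ship A's interval is proper; time dilation gives Δt_B = γΔτ = 1.3225 × 117 years = 155 years.

155 years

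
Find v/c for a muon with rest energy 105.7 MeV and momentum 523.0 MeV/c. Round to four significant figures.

pc/(mc²) = 523.0/105.7 = 4.948 = βγ = β/√(1−β²).
So β² = x²/(1 + x²) with x = 4.948: x² = 24.4827, β² = 24.4827/25.4827 = 0.960758, β = 0.9802.

0.9802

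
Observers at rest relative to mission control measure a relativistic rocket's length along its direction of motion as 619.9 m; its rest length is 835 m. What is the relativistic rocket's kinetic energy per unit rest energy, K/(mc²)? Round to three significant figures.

0.347

γ = L₀/L = 835/619.9 = 1.34699.
Since K = (γ−1)mc², K/(mc²) = 1.34699 − 1 = 0.347.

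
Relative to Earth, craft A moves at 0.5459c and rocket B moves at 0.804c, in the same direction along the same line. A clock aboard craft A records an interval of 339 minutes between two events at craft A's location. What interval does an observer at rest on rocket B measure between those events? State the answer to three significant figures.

382 minutes

Speed of craft A in rocket B's frame: u = (v_A − v_B)/(1 − v_A v_B/c²) = (0.5459 − 0.804)/(1 − 0.5459×0.804) = −0.2581/0.5610964 = −0.45999; |u| = 0.45999c.
At |u| = 0.45999c, γ = (1 − 0.211591)^(−1/2) = 1.1262.
The clock on craft A records proper time, so rocket B measures Δt = γΔτ = 1.1262 × 339 = 382 minutes.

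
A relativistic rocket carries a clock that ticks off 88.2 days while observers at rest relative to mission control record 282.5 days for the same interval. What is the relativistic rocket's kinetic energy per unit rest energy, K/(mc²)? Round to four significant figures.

2.203

The time-dilation ratio gives γ = 282.5/88.2 = 3.20295.
K/(mc²) = γ − 1 = 3.20295 − 1 = 2.203.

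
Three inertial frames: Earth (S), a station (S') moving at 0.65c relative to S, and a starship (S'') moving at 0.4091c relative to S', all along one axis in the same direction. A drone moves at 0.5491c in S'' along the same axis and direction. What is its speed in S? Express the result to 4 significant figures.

First combine the drone and starship (S''→S'): u₁ = (0.5491 + 0.4091)/(1 + 0.5491×0.4091) = 0.9582/1.22463681 = 0.78244.
Then combine with the station (S'→S): u = (0.78244 + 0.65)/(1 + 0.78244×0.65) = 1.43244/1.508586 = 0.94952.

0.9495c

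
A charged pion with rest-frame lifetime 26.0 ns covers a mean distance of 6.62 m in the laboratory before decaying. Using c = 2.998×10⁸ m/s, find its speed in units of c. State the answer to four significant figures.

0.6473c

Let x = d/(cτ) = 6.620 m / (2.998×10⁸ m/s × 2.600×10^-8 s) = 0.84928. Since d = βγcτ, x = βγ = β/√(1−β²).
Solving: β² = x²/(1+x²) = 0.721277/1.721277 = 0.419036, so β = 0.6473.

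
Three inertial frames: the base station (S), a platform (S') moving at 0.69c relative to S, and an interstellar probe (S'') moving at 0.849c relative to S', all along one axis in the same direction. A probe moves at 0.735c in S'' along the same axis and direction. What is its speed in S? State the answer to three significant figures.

Apply u = (u'+v)/(1+u'v) twice. Probe in the platform frame: (0.735+0.849)/(1+0.735·0.849) = 1.584/1.624015 = 0.97536c.
That velocity, transformed to the rest frame of the base station: (0.97536+0.69)/(1+0.97536·0.69) = 1.66536/1.6729984 = 0.99543c.

0.995c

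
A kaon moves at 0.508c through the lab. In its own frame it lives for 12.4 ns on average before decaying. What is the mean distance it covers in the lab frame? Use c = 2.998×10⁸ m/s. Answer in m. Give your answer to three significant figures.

2.19 m

γ = 1/√(1 − β²) = 1/√(1 − 0.258064) = 1/√0.741936 = 1/0.861357 = 1.161.
Lab-frame lifetime: Δt = γτ = 1.161 × 12.4 ns = 14.396 ns.
Distance: d = vΔt = 0.508 × 2.998×10⁸ m/s × 1.4396×10^-8 s = 2.19 m.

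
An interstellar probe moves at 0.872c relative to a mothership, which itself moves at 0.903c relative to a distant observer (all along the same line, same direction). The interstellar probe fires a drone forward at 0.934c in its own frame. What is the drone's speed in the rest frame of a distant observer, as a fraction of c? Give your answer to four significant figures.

0.9998c

Apply u = (u'+v)/(1+u'v) twice. Drone in the mothership frame: (0.934+0.872)/(1+0.934·0.872) = 1.806/1.814448 = 0.99534c.
That velocity, transformed to the rest frame of a distant observer: (0.99534+0.903)/(1+0.99534·0.903) = 1.89834/1.89879202 = 0.99976c.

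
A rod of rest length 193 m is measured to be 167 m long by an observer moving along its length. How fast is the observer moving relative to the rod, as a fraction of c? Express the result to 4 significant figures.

0.5013c

Length contraction gives γ = L₀/L = 193/167 = 1.1557.
β = √(1 − 1/γ²) = √0.251297 = 0.5013.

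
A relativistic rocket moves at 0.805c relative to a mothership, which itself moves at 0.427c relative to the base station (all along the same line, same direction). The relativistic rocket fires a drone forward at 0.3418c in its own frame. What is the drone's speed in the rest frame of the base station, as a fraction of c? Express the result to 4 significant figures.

0.9583c

Apply u = (u'+v)/(1+u'v) twice. Drone in the mothership frame: (0.3418+0.805)/(1+0.3418·0.805) = 1.1468/1.275149 = 0.89935c.
That velocity, transformed to the rest frame of the base station: (0.89935+0.427)/(1+0.89935·0.427) = 1.32635/1.38402245 = 0.95833c.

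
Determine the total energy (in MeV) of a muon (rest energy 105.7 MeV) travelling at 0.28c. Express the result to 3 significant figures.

β² = 0.0784, so γ = 1/√0.9216 = 1.0417.
Total energy: E = γmc² = 1.0417 × 105.7 MeV = 110 MeV.

110 MeV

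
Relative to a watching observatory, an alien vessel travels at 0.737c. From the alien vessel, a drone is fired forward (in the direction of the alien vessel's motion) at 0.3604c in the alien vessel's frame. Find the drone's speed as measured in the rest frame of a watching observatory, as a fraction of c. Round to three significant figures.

In units of c, u = (u' + v)/(1 + u'v) with u' = 0.3604 and v = 0.737.
Numerator: 0.3604 + 0.737 = 1.0974. Denominator: 1 + (0.3604)(0.737) = 1.2656148.
u = 1.0974/1.2656148 = 0.86709, so the speed is 0.867c.

0.867c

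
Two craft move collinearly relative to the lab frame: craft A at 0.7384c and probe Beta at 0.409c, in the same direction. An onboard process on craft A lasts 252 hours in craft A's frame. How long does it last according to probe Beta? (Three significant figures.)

The velocity of craft A relative to probe Beta is (0.7384 − 0.409)c / (1 − 0.7384×0.409) = 0.47192c; relative speed 0.47192c.
At |u| = 0.47192c, γ = (1 − 0.222708)^(−1/2) = 1.1342.
The clock on craft A records proper time, so probe Beta measures Δt = γΔτ = 1.1342 × 252 = 286 hours.

286 hours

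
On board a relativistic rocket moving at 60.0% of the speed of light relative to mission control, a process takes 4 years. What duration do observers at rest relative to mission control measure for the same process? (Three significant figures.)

5.00 years

With β = 0.6, γ = 1/√(1 − 0.6²) = 1/√0.64 = 1.25.
Time dilation: Δt = γ·Δτ = 1.25 × 4 = 5.00 years.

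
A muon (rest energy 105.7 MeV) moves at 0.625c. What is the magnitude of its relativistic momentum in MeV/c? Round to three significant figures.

γ = 1/√(1 − β²) = 1/√(1 − 0.390625) = 1/√0.609375 = 1/0.780625 = 1.281.
Momentum: p = γβ·mc = 1.281 × 0.625 × 105.7 MeV/c = 84.6 MeV/c.

84.6 MeV/c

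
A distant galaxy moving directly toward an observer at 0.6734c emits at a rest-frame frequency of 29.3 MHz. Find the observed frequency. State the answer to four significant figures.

Relativistic Doppler (source moving toward): f_obs = f_src · √((1+β)/(1−β)).
With β = 0.6734: factor = √(1.6734/0.3266) = 2.2636.
f_obs = 29.3 × 2.2636 = 66.32 MHz.

66.32 MHz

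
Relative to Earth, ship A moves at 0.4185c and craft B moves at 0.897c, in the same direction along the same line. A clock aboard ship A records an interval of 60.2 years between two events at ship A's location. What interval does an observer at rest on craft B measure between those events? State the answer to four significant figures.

93.66 years

Speed of ship A in craft B's frame: u = (v_A − v_B)/(1 − v_A v_B/c²) = (0.4185 − 0.897)/(1 − 0.4185×0.897) = −0.4785/0.6246055 = −0.76608; |u| = 0.76608c.
γ for this relative speed: γ = 1/√(1 − 0.586879) = 1.5558.
The clock on ship A records proper time, so craft B measures Δt = γΔτ = 1.5558 × 60.2 = 93.66 years.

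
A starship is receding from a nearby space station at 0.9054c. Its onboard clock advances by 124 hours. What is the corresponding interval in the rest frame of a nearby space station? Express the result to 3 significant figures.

292 hours

With β = 0.9054, γ = 1/√(1 − 0.9054²) = 1/√0.18025084 = 2.3554.
Time dilation: Δt = γ·Δτ = 2.3554 × 124 = 292 hours.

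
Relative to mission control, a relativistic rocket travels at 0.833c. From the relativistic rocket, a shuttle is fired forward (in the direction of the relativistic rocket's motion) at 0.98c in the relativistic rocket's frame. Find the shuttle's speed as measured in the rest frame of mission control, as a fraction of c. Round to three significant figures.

0.998c

In units of c, u = (u' + v)/(1 + u'v) with u' = 0.98 and v = 0.833.
Numerator: 0.98 + 0.833 = 1.813. Denominator: 1 + (0.98)(0.833) = 1.81634.
u = 1.813/1.81634 = 0.99816, so the speed is 0.998c.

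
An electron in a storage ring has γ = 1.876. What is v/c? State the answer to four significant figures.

0.8461

β = √(1 − 1/γ²) = √(1 − 1/3.519376) = √0.715859 = 0.8461.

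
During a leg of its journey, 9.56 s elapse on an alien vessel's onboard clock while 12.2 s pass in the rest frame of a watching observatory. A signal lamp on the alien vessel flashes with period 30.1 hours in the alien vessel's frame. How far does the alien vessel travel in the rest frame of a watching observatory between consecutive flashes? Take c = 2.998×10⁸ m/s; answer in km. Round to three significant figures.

The time-dilation ratio gives γ = 12.2/9.56 = 1.27615.
β = √(1 − 1/γ²) = 0.62126. Lab-frame period = γτ = 1.27615×30.1 hours = 38.412 hours. Distance = βc × γτ = 0.62126 × 2.998×10⁸ m/s × 138283.2 s = 2.5756×10^13 m = 2.58×10^10 km.

2.58×10^10 km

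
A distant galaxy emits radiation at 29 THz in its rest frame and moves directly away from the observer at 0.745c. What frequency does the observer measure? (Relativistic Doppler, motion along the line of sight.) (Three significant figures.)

Relativistic Doppler (source moving away): f_obs = f_src · √((1−β)/(1+β)).
With β = 0.745: factor = √(0.255/1.745) = 0.38227.
f_obs = 29 × 0.38227 = 11.1 THz.

11.1 THz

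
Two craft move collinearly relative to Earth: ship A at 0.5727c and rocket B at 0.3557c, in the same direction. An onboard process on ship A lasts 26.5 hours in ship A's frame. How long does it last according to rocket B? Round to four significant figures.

27.54 hours

Transform ship A's velocity into rocket B's frame: (0.5727 − 0.3557)/(1 − 0.5727·0.3557) = 0.217/0.79629061, so the relative speed is 0.27251c.
γ for this relative speed: γ = 1/√(1 − 0.0742617) = 1.0393.
The clock on ship A records proper time, so rocket B measures Δt = γΔτ = 1.0393 × 26.5 = 27.54 hours.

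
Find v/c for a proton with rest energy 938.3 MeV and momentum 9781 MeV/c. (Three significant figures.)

pc/(mc²) = 9781/938.3 = 10.424 = βγ = β/√(1−β²).
So β² = x²/(1 + x²) with x = 10.424: x² = 108.66, β² = 108.66/109.66 = 0.990881, β = 0.995.

0.995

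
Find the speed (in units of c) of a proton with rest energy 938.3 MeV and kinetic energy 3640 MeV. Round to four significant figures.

K = (γ−1)mc², so γ = 1 + 3640/938.3 = 4.8794.
Then v/c = √(1 − γ⁻²) = √(1 − 0.0420017) = √0.9579983 = 0.9788.

0.9788c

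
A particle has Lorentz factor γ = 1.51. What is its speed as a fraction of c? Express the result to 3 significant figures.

β = √(1 − 1/γ²) = √(1 − 1/2.2801) = √0.561423 = 0.749.

0.749c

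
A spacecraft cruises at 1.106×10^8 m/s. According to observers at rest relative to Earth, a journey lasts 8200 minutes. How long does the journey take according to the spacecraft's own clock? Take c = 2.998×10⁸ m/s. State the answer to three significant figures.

β = v/c = (1.106×10^8 m/s)/(2.998×10⁸ m/s) = 0.368913.
γ = 1/√(1 − β²) = 1/√(1 − 0.1360968) = 1/√0.8639032 = 1/0.929464 = 1.0759.
The moving clock records proper time: Δτ = Δt/γ = 8200/1.0759 = 7620 minutes.

7620 minutes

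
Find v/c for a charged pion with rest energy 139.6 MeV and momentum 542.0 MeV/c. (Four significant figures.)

0.9684

pc/(mc²) = 542.0/139.6 = 3.8825 = βγ = β/√(1−β²).
So β² = x²/(1 + x²) with x = 3.8825: x² = 15.0738, β² = 15.0738/16.0738 = 0.937787, β = 0.9684.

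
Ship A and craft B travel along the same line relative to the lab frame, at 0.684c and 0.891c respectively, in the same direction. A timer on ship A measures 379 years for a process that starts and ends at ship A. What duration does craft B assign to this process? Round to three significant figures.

447 years

The velocity of ship A relative to craft B is (0.684 − 0.891)c / (1 − 0.684×0.891) = −0.53001c; relative speed 0.53001c.
γ for this relative speed: γ = 1/√(1 − 0.280911) = 1.1793.
Ship A's interval is proper; time dilation gives Δt_B = γΔτ = 1.1793 × 379 years = 447 years.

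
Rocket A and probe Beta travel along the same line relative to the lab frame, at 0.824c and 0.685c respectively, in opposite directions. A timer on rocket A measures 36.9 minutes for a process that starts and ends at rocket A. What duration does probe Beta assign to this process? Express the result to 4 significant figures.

The velocity of rocket A relative to probe Beta is (0.824 + 0.685)c / (1 + 0.824×0.685) = 0.96456c; relative speed 0.96456c.
γ for this relative speed: γ = 1/√(1 − 0.930376) = 3.7898.
The clock on rocket A records proper time, so probe Beta measures Δt = γΔτ = 3.7898 × 36.9 = 139.8 minutes.

139.8 minutes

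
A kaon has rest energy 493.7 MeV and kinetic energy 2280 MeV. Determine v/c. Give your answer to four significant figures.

K = (γ−1)mc², so γ = 1 + 2280/493.7 = 5.6182.
Then v/c = √(1 − γ⁻²) = √(1 − 0.0316815) = √0.9683185 = 0.9840.

0.9840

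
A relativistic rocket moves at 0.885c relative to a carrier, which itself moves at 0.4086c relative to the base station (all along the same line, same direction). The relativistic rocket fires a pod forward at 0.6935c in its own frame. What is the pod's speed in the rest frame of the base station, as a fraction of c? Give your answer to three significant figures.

Apply u = (u'+v)/(1+u'v) twice. Pod in the carrier frame: (0.6935+0.885)/(1+0.6935·0.885) = 1.5785/1.6137475 = 0.97816c.
That velocity, transformed to the rest frame of the base station: (0.97816+0.4086)/(1+0.97816·0.4086) = 1.38676/1.399676176 = 0.99077c.

0.991c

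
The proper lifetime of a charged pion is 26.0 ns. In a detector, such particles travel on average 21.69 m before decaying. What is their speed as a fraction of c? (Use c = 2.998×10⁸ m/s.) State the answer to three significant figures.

Let x = d/(cτ) = 21.69 m / (2.998×10⁸ m/s × 2.600×10^-8 s) = 2.7826. Since d = βγcτ, x = βγ = β/√(1−β²).
Solving: β² = x²/(1+x²) = 7.74286/8.74286 = 0.885621, so β = 0.941.

0.941c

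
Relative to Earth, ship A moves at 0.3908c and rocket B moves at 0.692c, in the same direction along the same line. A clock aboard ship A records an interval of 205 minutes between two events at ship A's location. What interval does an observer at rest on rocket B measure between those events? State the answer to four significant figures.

Speed of ship A in rocket B's frame: u = (v_A − v_B)/(1 − v_A v_B/c²) = (0.3908 − 0.692)/(1 − 0.3908×0.692) = −0.3012/0.7295664 = −0.41285; |u| = 0.41285c.
At |u| = 0.41285c, γ = (1 − 0.170445)^(−1/2) = 1.0979.
Ship A's interval is proper; time dilation gives Δt_B = γΔτ = 1.0979 × 205 minutes = 225.1 minutes.

225.1 minutes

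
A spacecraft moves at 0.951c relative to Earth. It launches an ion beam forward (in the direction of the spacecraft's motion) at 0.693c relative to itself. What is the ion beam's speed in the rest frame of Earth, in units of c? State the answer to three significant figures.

0.991c

Relativistic velocity addition: u = (u' + v)/(1 + u'v/c²), with u' = 0.693c and v = 0.951c.
Numerator: 0.693 + 0.951 = 1.644. Denominator: 1 + (0.693)(0.951) = 1.659043.
u = 1.644/1.659043 = 0.99093, so the speed is 0.991c.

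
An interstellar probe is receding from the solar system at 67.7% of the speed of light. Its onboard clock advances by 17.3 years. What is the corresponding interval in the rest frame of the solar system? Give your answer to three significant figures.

Lorentz factor: γ = (1 − 0.458329)^(−1/2) = 1.3587.
Time dilation: Δt = γ·Δτ = 1.3587 × 17.3 = 23.5 years.

23.5 years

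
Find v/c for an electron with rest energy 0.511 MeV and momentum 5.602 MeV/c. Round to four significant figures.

0.9959

βγ = pc/(mc²) = 5.602/0.511 = 10.963.
Since γ² = 1 + (βγ)² = 121.187, γ = √121.187 = 11.0085, and β = (βγ)/γ = 10.963/11.0085 = 0.9959.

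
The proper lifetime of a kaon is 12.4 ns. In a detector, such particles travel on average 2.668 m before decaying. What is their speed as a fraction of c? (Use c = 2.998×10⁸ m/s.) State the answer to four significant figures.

0.5831c

Lab distance = (lab lifetime)·v = γτ·βc, so βγ = d/(cτ) = 2.668/(2.998×10⁸ × 1.240×10^-8) = 0.71768.
With βγ = 0.71768: γ² = 1 + (βγ)² = 1.515065, and β = (βγ)/γ = 0.71768/1.23088 = 0.5831.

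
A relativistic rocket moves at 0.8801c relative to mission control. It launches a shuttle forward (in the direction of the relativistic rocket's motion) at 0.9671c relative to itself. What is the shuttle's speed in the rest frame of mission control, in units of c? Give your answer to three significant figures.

In units of c, u = (u' + v)/(1 + u'v) with u' = 0.9671 and v = 0.8801.
Numerator: 0.9671 + 0.8801 = 1.8472. Denominator: 1 + (0.9671)(0.8801) = 1.85114471.
u = 1.8472/1.85114471 = 0.99787, so the speed is 0.998c.

0.998c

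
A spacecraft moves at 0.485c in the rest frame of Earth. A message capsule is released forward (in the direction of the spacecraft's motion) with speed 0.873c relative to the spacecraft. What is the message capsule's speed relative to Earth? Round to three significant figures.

In units of c, u = (u' + v)/(1 + u'v) with u' = 0.873 and v = 0.485.
Numerator: 0.873 + 0.485 = 1.358. Denominator: 1 + (0.873)(0.485) = 1.423405.
u = 1.358/1.423405 = 0.95405, so the speed is 0.954c.

0.954c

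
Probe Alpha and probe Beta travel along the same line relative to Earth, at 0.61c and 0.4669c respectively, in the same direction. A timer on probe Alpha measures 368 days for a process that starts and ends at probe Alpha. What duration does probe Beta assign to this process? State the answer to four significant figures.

375.6 days

Transform probe Alpha's velocity into probe Beta's frame: (0.61 − 0.4669)/(1 − 0.61·0.4669) = 0.1431/0.715191, so the relative speed is 0.20009c.
γ for this relative speed: γ = 1/√(1 − 0.040036) = 1.0206.
The clock on probe Alpha records proper time, so probe Beta measures Δt = γΔτ = 1.0206 × 368 = 375.6 days.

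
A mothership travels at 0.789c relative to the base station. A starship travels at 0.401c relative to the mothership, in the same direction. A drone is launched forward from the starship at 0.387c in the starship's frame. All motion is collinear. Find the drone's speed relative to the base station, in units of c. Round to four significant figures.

Compose velocities in two stages. Stage 1 (into S'): u₁ = (0.387+0.401)/(1+0.387×0.401) = 0.68214.
Stage 2 (into S): u = (0.68214+0.789)/(1+0.68214×0.789) = 0.9564, so the speed is 0.9564c.

0.9564c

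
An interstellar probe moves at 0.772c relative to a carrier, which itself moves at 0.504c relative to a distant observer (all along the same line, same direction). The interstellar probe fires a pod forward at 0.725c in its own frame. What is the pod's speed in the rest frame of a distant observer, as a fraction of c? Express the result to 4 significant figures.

0.9866c

Compose velocities in two stages. Stage 1 (into S'): u₁ = (0.725+0.772)/(1+0.725×0.772) = 0.9598.
Stage 2 (into S): u = (0.9598+0.504)/(1+0.9598×0.504) = 0.98656, so the speed is 0.9866c.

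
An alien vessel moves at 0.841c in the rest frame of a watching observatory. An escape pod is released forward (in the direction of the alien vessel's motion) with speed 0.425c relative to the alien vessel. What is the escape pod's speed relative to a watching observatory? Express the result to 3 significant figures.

0.933c

In units of c, u = (u' + v)/(1 + u'v) with u' = 0.425 and v = 0.841.
Numerator: 0.425 + 0.841 = 1.266. Denominator: 1 + (0.425)(0.841) = 1.357425.
u = 1.266/1.357425 = 0.93265, so the speed is 0.933c.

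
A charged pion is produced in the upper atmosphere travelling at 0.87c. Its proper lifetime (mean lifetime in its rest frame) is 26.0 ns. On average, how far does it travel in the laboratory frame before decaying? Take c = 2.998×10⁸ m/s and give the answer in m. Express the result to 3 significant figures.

With β = 0.87, γ = 1/√(1 − 0.87²) = 1/√0.2431 = 2.0282.
Lab-frame lifetime: Δt = γτ = 2.0282 × 26.0 ns = 52.733 ns.
Distance: d = vΔt = 0.87 × 2.998×10⁸ m/s × 5.2733×10^-8 s = 13.8 m.

13.8 m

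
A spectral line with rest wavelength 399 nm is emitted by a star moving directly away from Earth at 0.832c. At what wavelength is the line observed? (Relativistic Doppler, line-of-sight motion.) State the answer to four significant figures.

Relativistic Doppler for wavelength: λ_obs = λ_src · √((1+β)/(1−β)).
With β = 0.832: factor = √(1.832/0.168) = 3.3022.
λ_obs = 399 × 3.3022 = 1318 nm.

1318 nm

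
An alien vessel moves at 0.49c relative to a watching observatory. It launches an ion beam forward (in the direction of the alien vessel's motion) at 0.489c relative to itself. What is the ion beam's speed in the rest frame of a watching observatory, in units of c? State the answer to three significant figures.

0.790c

Relativistic velocity addition: u = (u' + v)/(1 + u'v/c²), with u' = 0.489c and v = 0.49c.
Numerator: 0.489 + 0.49 = 0.979. Denominator: 1 + (0.489)(0.49) = 1.23961.
u = 0.979/1.23961 = 0.78976, so the speed is 0.790c.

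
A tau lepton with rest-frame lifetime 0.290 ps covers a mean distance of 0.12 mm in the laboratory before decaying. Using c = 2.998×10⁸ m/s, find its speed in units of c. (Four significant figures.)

0.8098c

Lab distance = (lab lifetime)·v = γτ·βc, so βγ = d/(cτ) = 1.200×10^-4/(2.998×10⁸ × 2.900×10^-13) = 1.3802.
With βγ = 1.3802: γ² = 1 + (βγ)² = 2.90495, and β = (βγ)/γ = 1.3802/1.70439 = 0.8098.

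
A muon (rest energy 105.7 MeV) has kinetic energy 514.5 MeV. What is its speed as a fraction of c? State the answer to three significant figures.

0.985c

γ = 1 + K/(mc²) = 1 + 514.5/105.7 = 5.8675.
β = √(1 − 1/γ²) = √(1 − 0.0290465) = √0.9709535 = 0.985.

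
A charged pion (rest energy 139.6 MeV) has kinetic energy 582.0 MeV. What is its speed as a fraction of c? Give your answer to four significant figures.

γ = 1 + K/(mc²) = 1 + 582.0/139.6 = 5.1691.
β = √(1 − 1/γ²) = √(1 − 0.0374257) = √0.9625743 = 0.9811.

0.9811c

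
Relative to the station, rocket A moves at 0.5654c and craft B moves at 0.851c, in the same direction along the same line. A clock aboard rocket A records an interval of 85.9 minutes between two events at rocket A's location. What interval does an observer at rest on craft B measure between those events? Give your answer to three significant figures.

103 minutes

Speed of rocket A in craft B's frame: u = (v_A − v_B)/(1 − v_A v_B/c²) = (0.5654 − 0.851)/(1 − 0.5654×0.851) = −0.2856/0.5188446 = −0.55045; |u| = 0.55045c.
At |u| = 0.55045c, γ = (1 − 0.302995)^(−1/2) = 1.1978.
The clock on rocket A records proper time, so craft B measures Δt = γΔτ = 1.1978 × 85.9 = 103 minutes.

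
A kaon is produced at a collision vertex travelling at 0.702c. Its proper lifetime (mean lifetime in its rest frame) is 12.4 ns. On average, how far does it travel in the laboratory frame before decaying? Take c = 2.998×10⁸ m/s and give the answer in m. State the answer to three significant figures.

With β = 0.702, γ = 1/√(1 − 0.702²) = 1/√0.507196 = 1.4041.
Lab-frame lifetime: Δt = γτ = 1.4041 × 12.4 ns = 17.411 ns.
Distance: d = vΔt = 0.702 × 2.998×10⁸ m/s × 1.7411×10^-8 s = 3.66 m.

3.66 m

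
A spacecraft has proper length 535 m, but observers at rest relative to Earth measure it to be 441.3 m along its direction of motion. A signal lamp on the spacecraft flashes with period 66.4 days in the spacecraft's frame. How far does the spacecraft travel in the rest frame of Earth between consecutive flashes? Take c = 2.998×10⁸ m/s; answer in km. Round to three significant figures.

1.18×10^12 km

From L = L₀/γ: γ = 535/441.3 = 1.21233.
β = √(1 − 1/γ²) = 0.56534. Lab-frame period = γτ = 1.21233×66.4 days = 80.499 days. Distance = βc × γτ = 0.56534 × 2.998×10⁸ m/s × 6955113.6 s = 1.1788×10^15 m = 1.18×10^12 km.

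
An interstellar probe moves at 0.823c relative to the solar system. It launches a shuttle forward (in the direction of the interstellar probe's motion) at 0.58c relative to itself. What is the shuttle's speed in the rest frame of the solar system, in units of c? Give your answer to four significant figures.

Relativistic velocity addition: u = (u' + v)/(1 + u'v/c²), with u' = 0.58c and v = 0.823c.
Numerator: 0.58 + 0.823 = 1.403. Denominator: 1 + (0.58)(0.823) = 1.47734.
u = 1.403/1.47734 = 0.94968, so the speed is 0.9497c.

0.9497c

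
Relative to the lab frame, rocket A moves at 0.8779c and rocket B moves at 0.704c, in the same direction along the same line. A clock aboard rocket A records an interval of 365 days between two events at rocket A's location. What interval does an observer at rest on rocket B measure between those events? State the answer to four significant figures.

Speed of rocket A in rocket B's frame: u = (v_A − v_B)/(1 − v_A v_B/c²) = (0.8779 − 0.704)/(1 − 0.8779×0.704) = 0.1739/0.3819584 = 0.45529; |u| = 0.45529c.
At |u| = 0.45529c, γ = (1 − 0.207289)^(−1/2) = 1.1232.
Rocket A's interval is proper; time dilation gives Δt_B = γΔτ = 1.1232 × 365 days = 410.0 days.

410.0 days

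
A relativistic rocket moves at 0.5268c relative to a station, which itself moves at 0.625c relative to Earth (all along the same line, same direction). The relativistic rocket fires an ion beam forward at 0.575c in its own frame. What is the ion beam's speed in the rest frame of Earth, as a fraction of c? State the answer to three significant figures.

0.962c

Compose velocities in two stages. Stage 1 (into S'): u₁ = (0.575+0.5268)/(1+0.575×0.5268) = 0.84565.
Stage 2 (into S): u = (0.84565+0.625)/(1+0.84565×0.625) = 0.96213, so the speed is 0.962c.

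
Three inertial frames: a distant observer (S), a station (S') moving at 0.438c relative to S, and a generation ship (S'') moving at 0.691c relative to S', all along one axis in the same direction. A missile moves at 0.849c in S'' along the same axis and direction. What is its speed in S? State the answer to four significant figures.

0.9884c

First combine the missile and generation ship (S''→S'): u₁ = (0.849 + 0.691)/(1 + 0.849×0.691) = 1.54/1.586659 = 0.97059.
Then combine with the station (S'→S): u = (0.97059 + 0.438)/(1 + 0.97059×0.438) = 1.40859/1.42511842 = 0.9884.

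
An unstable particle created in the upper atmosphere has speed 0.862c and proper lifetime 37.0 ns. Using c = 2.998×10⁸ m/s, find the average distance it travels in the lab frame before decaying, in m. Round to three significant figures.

Lorentz factor: γ = (1 − 0.743044)^(−1/2) = 1.9727.
Lab-frame lifetime: Δt = γτ = 1.9727 × 37.0 ns = 72.99 ns.
Distance: d = vΔt = 0.862 × 2.998×10⁸ m/s × 7.2990×10^-8 s = 18.9 m.

18.9 m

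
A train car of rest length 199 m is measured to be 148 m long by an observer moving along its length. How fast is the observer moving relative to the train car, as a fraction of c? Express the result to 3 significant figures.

0.668c

Length contraction gives γ = L₀/L = 199/148 = 1.3446.
β = √(1 − 1/γ²) = √0.446887 = 0.668.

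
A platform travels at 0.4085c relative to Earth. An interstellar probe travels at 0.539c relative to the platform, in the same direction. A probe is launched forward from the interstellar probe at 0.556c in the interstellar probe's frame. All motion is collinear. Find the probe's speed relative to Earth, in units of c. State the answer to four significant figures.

0.9307c

First combine the probe and interstellar probe (S''→S'): u₁ = (0.556 + 0.539)/(1 + 0.556×0.539) = 1.095/1.299684 = 0.84251.
Then combine with the platform (S'→S): u = (0.84251 + 0.4085)/(1 + 0.84251×0.4085) = 1.25101/1.344165335 = 0.9307.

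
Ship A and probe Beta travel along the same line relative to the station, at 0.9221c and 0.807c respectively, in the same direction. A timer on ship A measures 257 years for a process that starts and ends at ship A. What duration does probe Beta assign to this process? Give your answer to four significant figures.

287.8 years

Speed of ship A in probe Beta's frame: u = (v_A − v_B)/(1 − v_A v_B/c²) = (0.9221 − 0.807)/(1 − 0.9221×0.807) = 0.1151/0.2558653 = 0.44985; |u| = 0.44985c.
γ for this relative speed: γ = 1/√(1 − 0.202365) = 1.1197.
The clock on ship A records proper time, so probe Beta measures Δt = γΔτ = 1.1197 × 257 = 287.8 years.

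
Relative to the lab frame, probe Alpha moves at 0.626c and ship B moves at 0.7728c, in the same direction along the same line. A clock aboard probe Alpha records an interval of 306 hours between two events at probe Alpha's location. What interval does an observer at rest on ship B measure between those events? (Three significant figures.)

The velocity of probe Alpha relative to ship B is (0.626 − 0.7728)c / (1 − 0.626×0.7728) = −0.28437c; relative speed 0.28437c.
γ for this relative speed: γ = 1/√(1 − 0.0808663) = 1.0431.
Probe Alpha's interval is proper; time dilation gives Δt_B = γΔτ = 1.0431 × 306 hours = 319 hours.

319 hours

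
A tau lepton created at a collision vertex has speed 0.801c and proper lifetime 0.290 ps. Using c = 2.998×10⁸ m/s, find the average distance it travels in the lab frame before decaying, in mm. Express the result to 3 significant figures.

With β = 0.801, γ = 1/√(1 − 0.801²) = 1/√0.358399 = 1.6704.
Lab-frame lifetime: Δt = γτ = 1.6704 × 0.290 ps = 0.48442 ps.
Distance: d = vΔt = 0.801 × 2.998×10⁸ m/s × 4.8442×10^-13 s = 1.16×10^-4 m = 0.116 mm.

0.116 mm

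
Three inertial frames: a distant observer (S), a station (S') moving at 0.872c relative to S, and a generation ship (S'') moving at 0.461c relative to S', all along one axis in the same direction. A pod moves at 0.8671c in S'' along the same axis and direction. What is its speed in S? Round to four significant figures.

Apply u = (u'+v)/(1+u'v) twice. Pod in the station frame: (0.8671+0.461)/(1+0.8671·0.461) = 1.3281/1.3997331 = 0.94882c.
That velocity, transformed to the rest frame of a distant observer: (0.94882+0.872)/(1+0.94882·0.872) = 1.82082/1.82737104 = 0.99642c.

0.9964c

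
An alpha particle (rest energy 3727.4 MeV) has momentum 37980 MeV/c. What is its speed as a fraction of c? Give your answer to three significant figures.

βγ = pc/(mc²) = 37980/3727.4 = 10.189.
Since γ² = 1 + (βγ)² = 104.816, γ = √104.816 = 10.238, and β = (βγ)/γ = 10.189/10.238 = 0.995.

0.995c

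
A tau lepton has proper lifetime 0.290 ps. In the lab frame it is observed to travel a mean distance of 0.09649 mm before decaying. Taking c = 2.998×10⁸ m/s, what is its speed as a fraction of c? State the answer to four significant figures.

Let x = d/(cτ) = 9.649×10^-5 m / (2.998×10⁸ m/s × 2.900×10^-13 s) = 1.1098. Since d = βγcτ, x = βγ = β/√(1−β²).
Solving: β² = x²/(1+x²) = 1.23166/2.23166 = 0.551903, so β = 0.7429.

0.7429c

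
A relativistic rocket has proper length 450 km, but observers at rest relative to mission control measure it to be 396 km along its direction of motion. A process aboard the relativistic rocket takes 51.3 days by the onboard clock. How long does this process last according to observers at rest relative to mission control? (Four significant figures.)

58.30 days

Length contraction gives γ = L₀/L = 450/396 = 1.13636.
Δt = γΔτ = 1.13636 × 51.3 = 58.30 days.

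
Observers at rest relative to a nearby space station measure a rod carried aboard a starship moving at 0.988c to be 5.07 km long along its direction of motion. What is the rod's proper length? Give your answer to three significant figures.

32.8 km

γ = 1/√(1 − β²) = 1/√(1 − 0.976144) = 1/√0.023856 = 1/0.154454 = 6.4744.
Proper length: L₀ = γ·L = 6.4744 × 5.07 = 32.8 km.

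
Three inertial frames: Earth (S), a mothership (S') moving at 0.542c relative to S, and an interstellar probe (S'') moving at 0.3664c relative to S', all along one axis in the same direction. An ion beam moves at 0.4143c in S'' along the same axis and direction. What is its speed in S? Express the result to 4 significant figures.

0.8921c

Compose velocities in two stages. Stage 1 (into S'): u₁ = (0.4143+0.3664)/(1+0.4143×0.3664) = 0.67781.
Stage 2 (into S): u = (0.67781+0.542)/(1+0.67781×0.542) = 0.89208, so the speed is 0.8921c.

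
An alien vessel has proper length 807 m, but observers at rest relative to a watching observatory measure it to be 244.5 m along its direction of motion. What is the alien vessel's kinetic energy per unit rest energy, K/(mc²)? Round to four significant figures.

From L = L₀/γ: γ = 807/244.5 = 3.30061.
Since K = (γ−1)mc², K/(mc²) = 3.30061 − 1 = 2.301.

2.301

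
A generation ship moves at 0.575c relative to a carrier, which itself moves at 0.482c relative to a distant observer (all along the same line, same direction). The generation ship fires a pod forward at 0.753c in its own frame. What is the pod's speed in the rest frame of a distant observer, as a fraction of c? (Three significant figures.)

Compose velocities in two stages. Stage 1 (into S'): u₁ = (0.753+0.575)/(1+0.753×0.575) = 0.92674.
Stage 2 (into S): u = (0.92674+0.482)/(1+0.92674×0.482) = 0.97377, so the speed is 0.974c.

0.974c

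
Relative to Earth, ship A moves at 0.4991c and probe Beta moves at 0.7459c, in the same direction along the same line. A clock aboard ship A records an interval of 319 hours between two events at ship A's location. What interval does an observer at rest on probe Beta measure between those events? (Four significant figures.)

346.9 hours

Transform ship A's velocity into probe Beta's frame: (0.4991 − 0.7459)/(1 − 0.4991·0.7459) = −0.2468/0.62772131, so the relative speed is 0.39317c.
γ for this relative speed: γ = 1/√(1 − 0.154583) = 1.0876.
The clock on ship A records proper time, so probe Beta measures Δt = γΔτ = 1.0876 × 319 = 346.9 hours.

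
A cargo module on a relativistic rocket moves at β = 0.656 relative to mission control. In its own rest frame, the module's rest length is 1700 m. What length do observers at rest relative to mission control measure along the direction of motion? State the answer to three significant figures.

β² = 0.430336, so γ = 1/√0.569664 = 1.3249.
Length contraction: L = L₀/γ = 1700/1.3249 = 1280 m.

1280 m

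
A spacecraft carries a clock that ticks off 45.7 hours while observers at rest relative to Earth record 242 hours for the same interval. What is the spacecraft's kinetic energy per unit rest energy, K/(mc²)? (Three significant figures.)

4.30

The time-dilation ratio gives γ = 242/45.7 = 5.2954.
K/(mc²) = γ − 1 = 5.2954 − 1 = 4.30.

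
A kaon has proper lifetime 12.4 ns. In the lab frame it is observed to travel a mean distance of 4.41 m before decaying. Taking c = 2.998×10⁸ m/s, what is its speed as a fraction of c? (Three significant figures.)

0.765c

Lab distance = (lab lifetime)·v = γτ·βc, so βγ = d/(cτ) = 4.410/(2.998×10⁸ × 1.240×10^-8) = 1.1863.
With βγ = 1.1863: γ² = 1 + (βγ)² = 2.40731, and β = (βγ)/γ = 1.1863/1.55155 = 0.765.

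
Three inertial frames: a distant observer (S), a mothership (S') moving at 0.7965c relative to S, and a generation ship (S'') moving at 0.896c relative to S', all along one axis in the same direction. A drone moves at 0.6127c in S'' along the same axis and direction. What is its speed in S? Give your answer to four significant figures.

0.9970c

First combine the drone and generation ship (S''→S'): u₁ = (0.6127 + 0.896)/(1 + 0.6127×0.896) = 1.5087/1.5489792 = 0.974.
Then combine with the mothership (S'→S): u = (0.974 + 0.7965)/(1 + 0.974×0.7965) = 1.7705/1.775791 = 0.99702.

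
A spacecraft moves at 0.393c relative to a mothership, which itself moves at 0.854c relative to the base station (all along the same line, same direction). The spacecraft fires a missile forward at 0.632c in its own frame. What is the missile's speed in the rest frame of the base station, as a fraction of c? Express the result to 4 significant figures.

0.9846c

Apply u = (u'+v)/(1+u'v) twice. Missile in the mothership frame: (0.632+0.393)/(1+0.632·0.393) = 1.025/1.248376 = 0.82107c.
That velocity, transformed to the rest frame of the base station: (0.82107+0.854)/(1+0.82107·0.854) = 1.67507/1.70119378 = 0.98464c.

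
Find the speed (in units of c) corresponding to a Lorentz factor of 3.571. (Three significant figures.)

0.960c

β = √(1 − 1/γ²) = √(1 − 1/12.752041) = √0.921581 = 0.960.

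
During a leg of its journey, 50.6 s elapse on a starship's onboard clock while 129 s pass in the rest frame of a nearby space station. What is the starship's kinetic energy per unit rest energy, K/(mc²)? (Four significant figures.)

1.549

From Δt = γΔτ: γ = 129/50.6 = 2.54941.
K/(mc²) = γ − 1 = 2.54941 − 1 = 1.549.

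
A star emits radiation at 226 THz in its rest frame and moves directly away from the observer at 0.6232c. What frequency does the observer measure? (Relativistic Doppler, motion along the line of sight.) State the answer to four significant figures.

Relativistic Doppler (source moving away): f_obs = f_src · √((1−β)/(1+β)).
With β = 0.6232: factor = √(0.3768/1.6232) = 0.4818.
f_obs = 226 × 0.4818 = 108.9 THz.

108.9 THz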